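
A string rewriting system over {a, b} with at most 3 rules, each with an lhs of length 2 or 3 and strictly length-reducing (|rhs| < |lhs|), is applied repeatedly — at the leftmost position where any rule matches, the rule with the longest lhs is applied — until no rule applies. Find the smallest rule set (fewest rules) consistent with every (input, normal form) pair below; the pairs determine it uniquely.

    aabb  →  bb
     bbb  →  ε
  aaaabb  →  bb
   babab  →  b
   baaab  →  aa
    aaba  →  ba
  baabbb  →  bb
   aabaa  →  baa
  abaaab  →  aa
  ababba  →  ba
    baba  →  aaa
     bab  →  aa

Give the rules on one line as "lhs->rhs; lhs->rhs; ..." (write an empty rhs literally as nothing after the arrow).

ab->b; bab->aa; bbb->

  | aabb => abb => bb
  | bbb => ε
  | aaaabb => aaabb => aabb => abb => bb
  | babab => aaab => aab => ab => b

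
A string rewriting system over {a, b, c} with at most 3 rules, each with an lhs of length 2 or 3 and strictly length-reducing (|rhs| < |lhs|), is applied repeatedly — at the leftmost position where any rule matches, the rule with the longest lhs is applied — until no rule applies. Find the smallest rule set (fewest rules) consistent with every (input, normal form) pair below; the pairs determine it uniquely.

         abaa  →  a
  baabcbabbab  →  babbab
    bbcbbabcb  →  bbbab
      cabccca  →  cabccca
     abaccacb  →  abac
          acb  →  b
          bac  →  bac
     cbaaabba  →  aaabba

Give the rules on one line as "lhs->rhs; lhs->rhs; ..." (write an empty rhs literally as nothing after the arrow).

acb->b; baa->; cb->

  | abaa => a
  | baabcbabbab => bcbabbab => babbab
  | bbcbbabcb => bbbabcb => bbbab
  | cabccca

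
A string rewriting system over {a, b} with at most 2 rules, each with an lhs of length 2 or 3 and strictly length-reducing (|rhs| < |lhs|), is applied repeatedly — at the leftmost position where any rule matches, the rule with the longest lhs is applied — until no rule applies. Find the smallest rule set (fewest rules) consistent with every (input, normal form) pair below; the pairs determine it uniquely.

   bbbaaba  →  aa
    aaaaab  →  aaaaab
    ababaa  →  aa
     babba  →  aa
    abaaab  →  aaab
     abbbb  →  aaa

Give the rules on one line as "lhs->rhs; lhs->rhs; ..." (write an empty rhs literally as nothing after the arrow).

ba->; bb->a

  | bbbaaba => abaaba => aaba => aa
  | aaaaab
  | ababaa => abaa => aa
  | babba => bba => aa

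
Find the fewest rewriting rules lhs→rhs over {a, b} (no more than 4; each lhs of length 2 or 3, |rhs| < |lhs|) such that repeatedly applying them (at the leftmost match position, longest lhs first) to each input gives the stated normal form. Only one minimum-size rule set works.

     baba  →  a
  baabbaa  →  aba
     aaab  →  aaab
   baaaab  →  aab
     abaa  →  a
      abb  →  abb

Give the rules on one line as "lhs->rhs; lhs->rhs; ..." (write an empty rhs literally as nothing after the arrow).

  | baba => a
  | baabbaa => bbaa => aba
  | aaab
  | baaaab => aab

baa->; bab->; bba->ab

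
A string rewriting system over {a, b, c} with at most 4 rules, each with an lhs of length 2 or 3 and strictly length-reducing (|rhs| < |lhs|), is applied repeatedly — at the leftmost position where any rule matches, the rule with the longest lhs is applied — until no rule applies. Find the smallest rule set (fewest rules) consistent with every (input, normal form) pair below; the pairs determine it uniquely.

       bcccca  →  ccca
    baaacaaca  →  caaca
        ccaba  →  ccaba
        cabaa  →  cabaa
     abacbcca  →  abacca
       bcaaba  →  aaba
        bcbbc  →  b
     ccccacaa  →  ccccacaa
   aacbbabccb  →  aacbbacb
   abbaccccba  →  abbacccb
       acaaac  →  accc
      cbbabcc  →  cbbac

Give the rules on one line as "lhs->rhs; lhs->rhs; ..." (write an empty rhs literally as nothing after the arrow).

  | bcccca => ccca
  | baaacaaca => bccaaca => caaca
  | ccaba
  | cabaa

aaa->c; bc->; cba->b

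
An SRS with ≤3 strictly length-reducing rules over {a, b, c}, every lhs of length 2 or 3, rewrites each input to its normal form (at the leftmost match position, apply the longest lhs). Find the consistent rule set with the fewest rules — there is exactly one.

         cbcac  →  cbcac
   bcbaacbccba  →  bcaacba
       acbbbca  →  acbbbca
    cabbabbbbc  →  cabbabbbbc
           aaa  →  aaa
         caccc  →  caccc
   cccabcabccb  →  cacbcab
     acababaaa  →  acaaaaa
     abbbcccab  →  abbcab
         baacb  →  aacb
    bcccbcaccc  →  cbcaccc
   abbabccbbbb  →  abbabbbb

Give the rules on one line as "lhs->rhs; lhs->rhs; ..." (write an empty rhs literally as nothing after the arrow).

  | cbcac
  | bcbaacbccba => bcaacbccba => bcaacba
  | acbbbca
  | cabbabbbbc

baa->aa; bcc->; cca->ac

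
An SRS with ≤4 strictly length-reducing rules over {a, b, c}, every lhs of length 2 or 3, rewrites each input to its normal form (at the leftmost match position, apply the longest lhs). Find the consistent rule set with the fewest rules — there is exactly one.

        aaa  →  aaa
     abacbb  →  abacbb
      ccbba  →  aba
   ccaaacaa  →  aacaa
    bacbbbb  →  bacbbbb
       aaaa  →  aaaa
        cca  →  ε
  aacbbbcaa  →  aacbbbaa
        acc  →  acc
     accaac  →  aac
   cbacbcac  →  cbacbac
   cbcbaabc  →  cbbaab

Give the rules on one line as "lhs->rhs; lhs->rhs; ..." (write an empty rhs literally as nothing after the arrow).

  | aaa
  | abacbb
  | ccbba => aba
  | ccaaacaa => aacaa

bc->b; cca->; ccb->a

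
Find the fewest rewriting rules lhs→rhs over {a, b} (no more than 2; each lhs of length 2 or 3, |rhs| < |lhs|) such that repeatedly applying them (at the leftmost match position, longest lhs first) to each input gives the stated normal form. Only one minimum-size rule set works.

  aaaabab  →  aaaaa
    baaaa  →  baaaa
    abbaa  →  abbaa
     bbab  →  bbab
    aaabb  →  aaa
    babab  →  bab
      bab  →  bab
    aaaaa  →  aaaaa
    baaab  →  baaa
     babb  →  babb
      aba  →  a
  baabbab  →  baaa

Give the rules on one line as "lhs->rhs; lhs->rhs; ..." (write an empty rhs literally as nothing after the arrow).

  | aaaabab => aaaaab => aaaaa
  | baaaa
  | abbaa
  | bbab

aab->aa; aba->a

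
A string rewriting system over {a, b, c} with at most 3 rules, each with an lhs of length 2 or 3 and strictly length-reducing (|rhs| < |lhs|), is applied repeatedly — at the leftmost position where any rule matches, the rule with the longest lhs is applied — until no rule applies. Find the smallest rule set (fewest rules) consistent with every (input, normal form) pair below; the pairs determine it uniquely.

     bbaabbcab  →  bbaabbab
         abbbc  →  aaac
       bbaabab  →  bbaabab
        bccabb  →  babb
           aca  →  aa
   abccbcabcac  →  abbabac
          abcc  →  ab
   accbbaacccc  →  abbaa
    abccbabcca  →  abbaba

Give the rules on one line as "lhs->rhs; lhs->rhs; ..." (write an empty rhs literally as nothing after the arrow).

  | bbaabbcab => bbaabbab
  | abbbc => aaac
  | bbaabab
  | bccabb => babb

bbb->aa; ca->a; cc->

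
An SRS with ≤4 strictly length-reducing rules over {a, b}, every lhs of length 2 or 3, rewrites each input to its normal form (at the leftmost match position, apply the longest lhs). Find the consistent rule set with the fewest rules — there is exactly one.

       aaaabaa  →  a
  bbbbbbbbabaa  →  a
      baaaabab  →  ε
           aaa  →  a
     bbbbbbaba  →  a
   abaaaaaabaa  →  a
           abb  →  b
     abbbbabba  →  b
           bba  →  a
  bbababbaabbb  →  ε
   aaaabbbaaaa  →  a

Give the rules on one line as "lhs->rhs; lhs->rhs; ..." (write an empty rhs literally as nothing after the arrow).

aa->a; ab->; ba->b; bb->

  | aaaabaa => aaabaa => aabaa => abaa => aa => a
  | bbbbbbbbabaa => bbbbbbabaa => bbbbabaa => bbabaa => abaa => aa => a
  | baaaabab => baaabab => baabab => babab => bbab => ab => ε
  | aaa => aa => a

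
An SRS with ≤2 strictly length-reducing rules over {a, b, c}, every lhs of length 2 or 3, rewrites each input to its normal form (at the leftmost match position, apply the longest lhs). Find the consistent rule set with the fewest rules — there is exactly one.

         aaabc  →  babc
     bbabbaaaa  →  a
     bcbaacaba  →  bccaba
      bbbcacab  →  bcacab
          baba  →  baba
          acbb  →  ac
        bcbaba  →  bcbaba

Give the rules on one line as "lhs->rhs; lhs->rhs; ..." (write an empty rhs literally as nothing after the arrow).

  | aaabc => babc
  | bbabbaaaa => abbaaaa => aaaaa => baaa => bba => a
  | bcbaacaba => bcbbcaba => bccaba
  | bbbcacab => bcacab

aa->b; bb->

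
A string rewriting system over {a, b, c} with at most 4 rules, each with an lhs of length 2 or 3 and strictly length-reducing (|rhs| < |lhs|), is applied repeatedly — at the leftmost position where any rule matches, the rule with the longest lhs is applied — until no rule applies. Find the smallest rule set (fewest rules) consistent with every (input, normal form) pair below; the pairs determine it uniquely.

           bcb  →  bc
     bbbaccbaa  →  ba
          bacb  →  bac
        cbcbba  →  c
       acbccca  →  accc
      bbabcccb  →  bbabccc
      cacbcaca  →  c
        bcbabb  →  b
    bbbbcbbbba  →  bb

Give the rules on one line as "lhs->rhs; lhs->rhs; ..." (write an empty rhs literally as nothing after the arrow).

bbb->b; ca->; cb->c

  | bcb => bc
  | bbbaccbaa => baccbaa => baccaa => baca => ba
  | bacb => bac
  | cbcbba => ccbba => ccba => cca => c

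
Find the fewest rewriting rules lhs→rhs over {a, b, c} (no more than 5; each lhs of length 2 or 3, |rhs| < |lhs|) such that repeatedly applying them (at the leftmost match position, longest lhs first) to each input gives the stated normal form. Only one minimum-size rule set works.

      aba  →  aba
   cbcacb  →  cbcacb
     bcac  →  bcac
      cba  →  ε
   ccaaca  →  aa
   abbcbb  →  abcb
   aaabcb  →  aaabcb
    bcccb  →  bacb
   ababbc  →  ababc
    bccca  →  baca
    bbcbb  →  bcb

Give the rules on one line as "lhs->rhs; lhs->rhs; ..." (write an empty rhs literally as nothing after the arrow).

aac->; bb->b; cba->; cc->a

  | aba
  | cbcacb
  | bcac
  | cba => ε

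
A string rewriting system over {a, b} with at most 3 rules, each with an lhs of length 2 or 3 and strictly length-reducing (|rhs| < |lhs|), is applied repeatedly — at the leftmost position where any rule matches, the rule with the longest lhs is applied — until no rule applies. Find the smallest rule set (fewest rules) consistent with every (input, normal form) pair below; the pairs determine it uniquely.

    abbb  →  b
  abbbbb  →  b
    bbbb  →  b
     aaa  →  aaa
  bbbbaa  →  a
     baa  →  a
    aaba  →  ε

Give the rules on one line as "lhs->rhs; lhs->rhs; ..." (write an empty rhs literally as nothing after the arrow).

ab->b; ba->; bb->b

  | abbb => bbb => bb => b
  | abbbbb => bbbbb => bbbb => bbb => bb => b
  | bbbb => bbb => bb => b
  | aaa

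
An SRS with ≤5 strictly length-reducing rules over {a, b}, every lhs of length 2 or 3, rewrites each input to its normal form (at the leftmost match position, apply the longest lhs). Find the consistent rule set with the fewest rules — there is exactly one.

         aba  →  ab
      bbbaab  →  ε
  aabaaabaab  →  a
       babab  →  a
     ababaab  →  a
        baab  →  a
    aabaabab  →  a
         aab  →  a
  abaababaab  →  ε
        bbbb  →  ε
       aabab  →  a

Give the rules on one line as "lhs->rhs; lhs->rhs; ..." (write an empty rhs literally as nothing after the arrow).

  | aba => ab
  | bbbaab => abaab => abab => abb => ε
  | aabaaabaab => bbaaabaab => aaaabaab => baabaab => babaab => bbaab => aaab => bab => bb => a
  | babab => bbab => aab => bb => a

aa->b; abb->; ba->b; bb->a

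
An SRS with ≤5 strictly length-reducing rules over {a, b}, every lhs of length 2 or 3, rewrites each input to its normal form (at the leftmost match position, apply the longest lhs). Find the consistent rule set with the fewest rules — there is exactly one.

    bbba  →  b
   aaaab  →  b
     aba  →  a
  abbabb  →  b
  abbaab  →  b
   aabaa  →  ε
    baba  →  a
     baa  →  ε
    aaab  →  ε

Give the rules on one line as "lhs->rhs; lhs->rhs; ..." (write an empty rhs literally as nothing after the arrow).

  | bbba => b
  | aaaab => aab => b
  | aba => a
  | abbabb => babb => abb => b

aa->; ab->; ba->a; bba->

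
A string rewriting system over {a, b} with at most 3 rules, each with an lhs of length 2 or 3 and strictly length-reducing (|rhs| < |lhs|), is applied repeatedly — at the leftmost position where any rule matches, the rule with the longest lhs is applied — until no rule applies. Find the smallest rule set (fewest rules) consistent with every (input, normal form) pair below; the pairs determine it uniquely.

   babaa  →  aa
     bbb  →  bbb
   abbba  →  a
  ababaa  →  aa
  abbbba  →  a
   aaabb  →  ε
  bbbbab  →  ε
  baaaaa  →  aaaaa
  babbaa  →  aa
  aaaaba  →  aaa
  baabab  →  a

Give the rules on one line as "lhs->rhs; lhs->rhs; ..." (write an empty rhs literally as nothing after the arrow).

aab->ba; ab->; ba->a

  | babaa => abaa => aa
  | bbb
  | abbba => bba => ba => a
  | ababaa => abaa => aa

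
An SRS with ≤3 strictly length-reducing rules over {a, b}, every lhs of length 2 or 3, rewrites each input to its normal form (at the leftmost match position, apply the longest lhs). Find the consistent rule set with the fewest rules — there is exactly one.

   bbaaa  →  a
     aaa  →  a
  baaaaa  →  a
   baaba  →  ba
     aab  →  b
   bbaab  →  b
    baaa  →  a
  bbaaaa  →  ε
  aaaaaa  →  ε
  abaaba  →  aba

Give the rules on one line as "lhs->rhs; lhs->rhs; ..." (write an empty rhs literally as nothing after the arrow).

  | bbaaa => baaa => aaa => a
  | aaa => a
  | baaaaa => aaaaa => aaa => a
  | baaba => aaba => ba

aa->; baa->aa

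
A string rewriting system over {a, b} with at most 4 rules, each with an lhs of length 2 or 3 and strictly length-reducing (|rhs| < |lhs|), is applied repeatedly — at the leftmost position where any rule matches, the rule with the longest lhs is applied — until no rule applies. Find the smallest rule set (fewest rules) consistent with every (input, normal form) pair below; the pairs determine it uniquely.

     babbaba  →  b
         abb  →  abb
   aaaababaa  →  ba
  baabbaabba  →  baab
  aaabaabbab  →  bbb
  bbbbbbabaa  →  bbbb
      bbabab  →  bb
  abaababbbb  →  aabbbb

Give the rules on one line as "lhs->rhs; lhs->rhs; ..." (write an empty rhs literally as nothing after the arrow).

aaa->bb; aba->a; bab->b; bba->b

  | babbaba => bbaba => bba => b
  | abb
  | aaaababaa => bbababaa => bbabaa => bbaa => ba
  | baabbaabba => baababba => baabba => baab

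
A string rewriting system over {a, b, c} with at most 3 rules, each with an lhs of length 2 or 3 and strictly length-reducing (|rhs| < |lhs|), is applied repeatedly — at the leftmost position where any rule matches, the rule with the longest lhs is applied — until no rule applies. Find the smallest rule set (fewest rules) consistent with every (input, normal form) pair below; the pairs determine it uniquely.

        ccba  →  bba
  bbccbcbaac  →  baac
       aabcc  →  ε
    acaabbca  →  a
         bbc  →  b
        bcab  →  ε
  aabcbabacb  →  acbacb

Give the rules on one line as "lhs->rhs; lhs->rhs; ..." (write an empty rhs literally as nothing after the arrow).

  | ccba => bba
  | bbccbcbaac => bcbcbaac => bcbaac => baac
  | aabcc => acc => ab => ε
  | acaabbca => acabca => acca => aba => a

ab->; bc->; cc->b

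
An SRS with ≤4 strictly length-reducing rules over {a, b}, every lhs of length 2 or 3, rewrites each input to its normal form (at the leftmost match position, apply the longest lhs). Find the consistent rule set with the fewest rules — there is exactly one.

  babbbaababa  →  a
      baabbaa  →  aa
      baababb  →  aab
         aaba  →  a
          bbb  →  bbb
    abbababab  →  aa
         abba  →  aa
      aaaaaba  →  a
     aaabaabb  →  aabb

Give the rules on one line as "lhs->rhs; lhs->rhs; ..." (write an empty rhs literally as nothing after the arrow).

  | babbbaababa => aabbaababa => aabaababa => aaaababa => baababa => aababa => aaaaa => baaa => aaa => ba => a
  | baabbaa => aabbaa => aabaa => aaaa => baa => aa
  | baababb => aababb => aaaab => baab => aab
  | aaba => aaa => ba => a

aaa->ba; ba->a; bab->aa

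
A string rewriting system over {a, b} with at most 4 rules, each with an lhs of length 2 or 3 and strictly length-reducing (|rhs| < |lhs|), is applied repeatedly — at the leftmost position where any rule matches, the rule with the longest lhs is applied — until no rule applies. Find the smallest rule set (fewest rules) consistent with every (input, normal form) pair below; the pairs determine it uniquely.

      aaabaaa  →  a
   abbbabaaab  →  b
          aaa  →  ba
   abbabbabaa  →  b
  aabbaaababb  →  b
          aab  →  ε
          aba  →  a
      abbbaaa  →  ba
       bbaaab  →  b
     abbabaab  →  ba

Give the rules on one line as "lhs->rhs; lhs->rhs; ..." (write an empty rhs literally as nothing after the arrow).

  | aaabaaa => babaaa => baaa => bba => a
  | abbbabaaab => bbabaaab => abaaab => aaab => bab => b
  | aaa => ba
  | abbabbabaa => babbabaa => bbabaa => abaa => aa => b

aa->b; ab->; bb->; bbb->ba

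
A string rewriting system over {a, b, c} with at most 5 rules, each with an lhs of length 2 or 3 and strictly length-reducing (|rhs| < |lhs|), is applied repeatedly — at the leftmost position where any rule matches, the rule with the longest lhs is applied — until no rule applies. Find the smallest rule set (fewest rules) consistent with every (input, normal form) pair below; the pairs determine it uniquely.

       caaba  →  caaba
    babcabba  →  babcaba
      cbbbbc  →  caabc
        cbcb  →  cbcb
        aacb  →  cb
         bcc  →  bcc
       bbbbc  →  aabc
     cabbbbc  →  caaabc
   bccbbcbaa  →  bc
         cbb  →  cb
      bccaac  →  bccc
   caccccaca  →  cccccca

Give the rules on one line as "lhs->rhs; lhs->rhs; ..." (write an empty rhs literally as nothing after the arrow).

ac->c; bb->b; bbb->aa; cba->

  | caaba
  | babcabba => babcaba
  | cbbbbc => caabc
  | cbcb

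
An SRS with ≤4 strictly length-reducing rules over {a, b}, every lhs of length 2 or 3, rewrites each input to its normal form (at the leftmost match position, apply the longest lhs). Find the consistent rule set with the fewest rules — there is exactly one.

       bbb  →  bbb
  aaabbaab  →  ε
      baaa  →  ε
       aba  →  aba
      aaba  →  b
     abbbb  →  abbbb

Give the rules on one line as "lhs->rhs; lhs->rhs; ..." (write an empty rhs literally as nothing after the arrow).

aa->; aaa->ba; aab->ba; bba->

  | bbb
  | aaabbaab => babbaab => baab => bba => ε
  | baaa => bba => ε
  | aba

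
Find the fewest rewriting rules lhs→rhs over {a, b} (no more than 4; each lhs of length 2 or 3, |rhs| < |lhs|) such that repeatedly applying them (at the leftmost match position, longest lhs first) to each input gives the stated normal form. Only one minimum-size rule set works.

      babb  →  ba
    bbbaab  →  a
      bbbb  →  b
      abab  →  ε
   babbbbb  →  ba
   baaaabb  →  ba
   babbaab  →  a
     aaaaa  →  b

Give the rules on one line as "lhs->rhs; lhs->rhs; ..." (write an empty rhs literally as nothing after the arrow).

aa->b; ab->; bab->ba; bb->a

  | babb => bab => ba
  | bbbaab => abaab => aab => bb => a
  | bbbb => abb => b
  | abab => ab => ε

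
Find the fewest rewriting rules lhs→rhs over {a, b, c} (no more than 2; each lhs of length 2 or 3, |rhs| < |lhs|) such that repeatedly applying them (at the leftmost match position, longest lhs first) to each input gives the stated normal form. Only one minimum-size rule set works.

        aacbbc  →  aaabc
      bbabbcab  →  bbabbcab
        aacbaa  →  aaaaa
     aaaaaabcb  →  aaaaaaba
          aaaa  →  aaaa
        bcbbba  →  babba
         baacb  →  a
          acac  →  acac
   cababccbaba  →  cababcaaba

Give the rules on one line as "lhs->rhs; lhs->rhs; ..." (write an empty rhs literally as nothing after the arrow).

  | aacbbc => aaabc
  | bbabbcab
  | aacbaa => aaaaa
  | aaaaaabcb => aaaaaaba

baa->; cb->a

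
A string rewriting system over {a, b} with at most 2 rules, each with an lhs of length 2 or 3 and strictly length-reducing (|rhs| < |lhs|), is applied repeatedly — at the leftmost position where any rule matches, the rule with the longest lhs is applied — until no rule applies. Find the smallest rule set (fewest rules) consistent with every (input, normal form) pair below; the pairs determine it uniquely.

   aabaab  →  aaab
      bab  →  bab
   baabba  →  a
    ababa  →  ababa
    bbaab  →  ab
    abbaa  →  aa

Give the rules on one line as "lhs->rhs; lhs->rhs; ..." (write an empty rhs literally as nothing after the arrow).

baa->a; bba->

  | aabaab => aaab
  | bab
  | baabba => abba => a
  | ababa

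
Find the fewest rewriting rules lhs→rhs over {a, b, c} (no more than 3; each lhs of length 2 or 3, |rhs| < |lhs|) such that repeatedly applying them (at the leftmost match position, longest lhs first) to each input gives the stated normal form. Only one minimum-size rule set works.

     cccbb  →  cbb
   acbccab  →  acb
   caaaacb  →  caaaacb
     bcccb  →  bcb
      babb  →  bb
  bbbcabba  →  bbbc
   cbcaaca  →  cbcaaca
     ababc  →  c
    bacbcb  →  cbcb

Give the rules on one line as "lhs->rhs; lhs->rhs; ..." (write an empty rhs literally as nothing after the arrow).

ab->; ba->; cc->

  | cccbb => cbb
  | acbccab => acbab => acb
  | caaaacb
  | bcccb => bcb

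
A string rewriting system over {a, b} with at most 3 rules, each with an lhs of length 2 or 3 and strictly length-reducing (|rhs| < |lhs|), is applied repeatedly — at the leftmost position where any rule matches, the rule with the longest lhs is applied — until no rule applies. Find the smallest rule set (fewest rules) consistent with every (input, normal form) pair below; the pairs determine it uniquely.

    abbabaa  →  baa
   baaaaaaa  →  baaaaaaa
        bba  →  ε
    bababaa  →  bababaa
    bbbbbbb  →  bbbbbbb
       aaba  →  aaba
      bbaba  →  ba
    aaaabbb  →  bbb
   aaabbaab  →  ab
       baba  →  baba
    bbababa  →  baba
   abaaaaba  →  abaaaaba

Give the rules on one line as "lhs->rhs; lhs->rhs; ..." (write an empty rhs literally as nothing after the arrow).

abb->bb; bba->

  | abbabaa => bbabaa => baa
  | baaaaaaa
  | bba => ε
  | bababaa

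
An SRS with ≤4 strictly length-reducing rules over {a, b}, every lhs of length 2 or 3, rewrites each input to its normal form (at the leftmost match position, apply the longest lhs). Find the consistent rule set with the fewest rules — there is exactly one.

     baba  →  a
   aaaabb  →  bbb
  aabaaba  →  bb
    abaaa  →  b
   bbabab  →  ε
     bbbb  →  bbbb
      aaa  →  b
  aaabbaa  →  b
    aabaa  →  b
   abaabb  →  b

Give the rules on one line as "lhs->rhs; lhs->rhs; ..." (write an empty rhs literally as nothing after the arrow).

aa->b; ba->b; baa->aa; bab->

  | baba => a
  | aaaabb => baabb => aabb => bbb
  | aabaaba => bbaaba => baaba => aaba => bba => bb
  | abaaa => aaaa => baa => aa => b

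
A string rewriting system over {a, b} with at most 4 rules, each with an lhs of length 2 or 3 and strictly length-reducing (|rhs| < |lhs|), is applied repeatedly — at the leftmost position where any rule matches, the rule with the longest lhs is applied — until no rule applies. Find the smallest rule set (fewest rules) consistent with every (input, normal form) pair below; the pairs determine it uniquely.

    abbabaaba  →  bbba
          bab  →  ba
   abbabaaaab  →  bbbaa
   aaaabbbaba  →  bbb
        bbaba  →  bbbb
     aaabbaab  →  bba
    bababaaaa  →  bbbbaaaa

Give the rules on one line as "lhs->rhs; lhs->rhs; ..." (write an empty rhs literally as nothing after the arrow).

aab->; ab->a; aba->bb

  | abbabaaba => ababaaba => bbbaaba => bbba
  | bab => ba
  | abbabaaaab => ababaaaab => bbbaaaab => bbbaa
  | aaaabbbaba => aabbaba => baba => bbb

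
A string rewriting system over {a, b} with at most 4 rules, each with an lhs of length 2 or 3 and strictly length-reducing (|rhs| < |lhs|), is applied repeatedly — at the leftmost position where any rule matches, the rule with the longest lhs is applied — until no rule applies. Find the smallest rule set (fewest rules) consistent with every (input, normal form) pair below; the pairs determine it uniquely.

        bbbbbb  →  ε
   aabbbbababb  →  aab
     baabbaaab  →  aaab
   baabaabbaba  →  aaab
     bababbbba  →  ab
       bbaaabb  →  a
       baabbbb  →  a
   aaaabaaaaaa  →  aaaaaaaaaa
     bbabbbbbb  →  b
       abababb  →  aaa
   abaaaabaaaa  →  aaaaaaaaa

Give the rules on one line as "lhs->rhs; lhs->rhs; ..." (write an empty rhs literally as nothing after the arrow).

  | bbbbbb => bbbb => bb => ε
  | aabbbbababb => aabbababb => aabbabb => aabbb => aab
  | baabbaaab => abbaaab => abaab => aaab
  | baabaabbaba => abaabbaba => aaabbaba => aaabba => aaab

aba->aa; baa->a; bb->; bba->b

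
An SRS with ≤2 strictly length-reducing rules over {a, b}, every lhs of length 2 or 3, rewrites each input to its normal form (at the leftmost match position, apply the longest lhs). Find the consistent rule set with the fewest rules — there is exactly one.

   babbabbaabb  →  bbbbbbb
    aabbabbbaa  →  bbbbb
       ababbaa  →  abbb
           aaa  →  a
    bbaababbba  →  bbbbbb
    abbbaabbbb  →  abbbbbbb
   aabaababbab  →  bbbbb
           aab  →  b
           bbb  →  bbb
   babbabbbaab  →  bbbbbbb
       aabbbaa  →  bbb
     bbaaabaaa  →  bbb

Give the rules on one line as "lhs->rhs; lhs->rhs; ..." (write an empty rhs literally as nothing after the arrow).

aa->; ba->b

  | babbabbaabb => bbbabbaabb => bbbbbaabb => bbbbbabb => bbbbbbb
  | aabbabbbaa => bbabbbaa => bbbbbaa => bbbbba => bbbbb
  | ababbaa => abbbaa => abbba => abbb
  | aaa => a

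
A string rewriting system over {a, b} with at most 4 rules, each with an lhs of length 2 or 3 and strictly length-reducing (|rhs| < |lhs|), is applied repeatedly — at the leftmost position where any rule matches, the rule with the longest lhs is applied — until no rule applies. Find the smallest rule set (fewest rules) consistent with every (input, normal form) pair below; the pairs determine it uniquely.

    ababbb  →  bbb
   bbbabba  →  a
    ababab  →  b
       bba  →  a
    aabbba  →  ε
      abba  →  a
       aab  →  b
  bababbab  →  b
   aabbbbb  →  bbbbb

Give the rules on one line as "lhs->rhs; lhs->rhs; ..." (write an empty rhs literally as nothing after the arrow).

ab->b; ba->; bba->a

  | ababbb => babbb => bbb
  | bbbabba => babba => bba => a
  | ababab => babab => bab => b
  | bba => a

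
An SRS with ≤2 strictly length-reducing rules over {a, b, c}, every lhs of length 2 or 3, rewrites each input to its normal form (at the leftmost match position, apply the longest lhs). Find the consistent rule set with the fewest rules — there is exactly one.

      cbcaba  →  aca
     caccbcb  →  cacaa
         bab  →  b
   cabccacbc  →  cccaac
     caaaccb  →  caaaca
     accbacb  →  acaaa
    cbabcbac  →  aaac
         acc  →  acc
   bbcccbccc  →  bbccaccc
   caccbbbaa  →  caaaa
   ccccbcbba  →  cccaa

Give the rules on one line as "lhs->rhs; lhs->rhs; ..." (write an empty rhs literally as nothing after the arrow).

  | cbcaba => acaba => aca
  | caccbcb => cacacb => cacaa
  | bab => b
  | cabccacbc => cccacbc => cccaac

ab->; cb->a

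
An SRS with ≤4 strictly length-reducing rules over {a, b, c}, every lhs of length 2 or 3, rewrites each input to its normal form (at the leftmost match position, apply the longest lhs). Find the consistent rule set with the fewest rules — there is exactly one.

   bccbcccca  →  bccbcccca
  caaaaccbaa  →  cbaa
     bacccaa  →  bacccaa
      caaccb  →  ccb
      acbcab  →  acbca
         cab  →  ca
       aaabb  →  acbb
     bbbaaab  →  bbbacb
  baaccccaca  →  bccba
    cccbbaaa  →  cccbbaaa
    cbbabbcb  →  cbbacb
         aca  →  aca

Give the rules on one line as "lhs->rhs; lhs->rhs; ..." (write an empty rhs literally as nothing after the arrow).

aab->cb; aac->; ab->a; cac->b

  | bccbcccca
  | caaaaccbaa => caacbaa => cbaa
  | bacccaa
  | caaccb => ccb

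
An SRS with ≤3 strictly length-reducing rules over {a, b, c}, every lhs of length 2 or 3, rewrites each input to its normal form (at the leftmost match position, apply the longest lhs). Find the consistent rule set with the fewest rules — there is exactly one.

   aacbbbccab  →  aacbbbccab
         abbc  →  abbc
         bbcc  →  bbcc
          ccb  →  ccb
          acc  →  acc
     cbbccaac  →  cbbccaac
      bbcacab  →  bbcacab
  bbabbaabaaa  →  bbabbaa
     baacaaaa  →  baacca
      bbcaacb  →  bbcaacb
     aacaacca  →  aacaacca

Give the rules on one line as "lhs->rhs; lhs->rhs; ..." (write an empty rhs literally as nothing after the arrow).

aaa->c; abc->a

  | aacbbbccab
  | abbc
  | bbcc
  | ccb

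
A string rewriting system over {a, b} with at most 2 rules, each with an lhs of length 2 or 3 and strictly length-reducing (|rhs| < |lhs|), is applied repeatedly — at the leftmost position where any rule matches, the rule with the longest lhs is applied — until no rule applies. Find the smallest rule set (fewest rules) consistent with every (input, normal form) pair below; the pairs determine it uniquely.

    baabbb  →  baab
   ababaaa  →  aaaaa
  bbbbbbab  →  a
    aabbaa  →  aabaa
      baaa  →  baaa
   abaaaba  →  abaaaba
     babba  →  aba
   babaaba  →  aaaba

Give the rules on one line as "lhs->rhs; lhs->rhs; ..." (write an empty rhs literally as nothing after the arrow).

  | baabbb => baabb => baab
  | ababaaa => aaaaa
  | bbbbbbab => bbbbbab => bbbbab => bbbab => bbab => bab => a
  | aabbaa => aabaa

bab->a; bb->b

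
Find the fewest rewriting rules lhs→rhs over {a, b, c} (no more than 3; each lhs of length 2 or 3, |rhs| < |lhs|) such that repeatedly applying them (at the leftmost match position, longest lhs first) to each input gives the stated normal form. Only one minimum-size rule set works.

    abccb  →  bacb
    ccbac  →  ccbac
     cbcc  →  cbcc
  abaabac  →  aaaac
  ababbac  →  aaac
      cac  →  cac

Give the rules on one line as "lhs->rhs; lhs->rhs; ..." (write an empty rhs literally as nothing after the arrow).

ab->a; abc->ba

  | abccb => bacb
  | ccbac
  | cbcc
  | abaabac => aaabac => aaaac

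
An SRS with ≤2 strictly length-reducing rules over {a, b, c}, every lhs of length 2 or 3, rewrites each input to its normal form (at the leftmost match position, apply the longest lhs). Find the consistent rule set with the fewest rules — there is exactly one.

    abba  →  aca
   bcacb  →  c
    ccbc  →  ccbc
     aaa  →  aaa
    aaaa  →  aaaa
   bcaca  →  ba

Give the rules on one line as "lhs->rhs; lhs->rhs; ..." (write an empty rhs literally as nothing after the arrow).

bb->c; cac->

  | abba => aca
  | bcacb => bb => c
  | ccbc
  | aaa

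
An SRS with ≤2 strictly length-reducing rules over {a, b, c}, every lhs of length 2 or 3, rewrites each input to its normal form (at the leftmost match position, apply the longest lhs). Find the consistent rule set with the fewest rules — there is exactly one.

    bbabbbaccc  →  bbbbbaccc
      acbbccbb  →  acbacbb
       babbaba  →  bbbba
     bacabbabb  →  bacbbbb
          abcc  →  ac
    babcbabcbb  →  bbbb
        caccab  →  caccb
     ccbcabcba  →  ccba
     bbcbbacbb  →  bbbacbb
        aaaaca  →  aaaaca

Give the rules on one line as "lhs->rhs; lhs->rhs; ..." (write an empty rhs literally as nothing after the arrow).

ab->b; bc->a

  | bbabbbaccc => bbbbbaccc
  | acbbccbb => acbacbb
  | babbaba => bbbaba => bbbba
  | bacabbabb => bacbbabb => bacbbbb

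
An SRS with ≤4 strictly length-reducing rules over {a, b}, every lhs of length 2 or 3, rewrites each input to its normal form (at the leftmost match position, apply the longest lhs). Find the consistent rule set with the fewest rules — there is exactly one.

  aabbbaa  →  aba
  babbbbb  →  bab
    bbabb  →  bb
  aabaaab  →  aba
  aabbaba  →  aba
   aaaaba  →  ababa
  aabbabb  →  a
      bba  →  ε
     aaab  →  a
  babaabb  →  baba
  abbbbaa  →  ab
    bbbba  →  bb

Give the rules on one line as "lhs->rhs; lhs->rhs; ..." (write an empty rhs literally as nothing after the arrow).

  | aabbbaa => abbbaa => abaa => aba
  | babbbbb => babbb => bab
  | bbabb => bb
  | aabaaab => abaaab => ababb => aba

aa->a; aaa->ab; abb->a; bba->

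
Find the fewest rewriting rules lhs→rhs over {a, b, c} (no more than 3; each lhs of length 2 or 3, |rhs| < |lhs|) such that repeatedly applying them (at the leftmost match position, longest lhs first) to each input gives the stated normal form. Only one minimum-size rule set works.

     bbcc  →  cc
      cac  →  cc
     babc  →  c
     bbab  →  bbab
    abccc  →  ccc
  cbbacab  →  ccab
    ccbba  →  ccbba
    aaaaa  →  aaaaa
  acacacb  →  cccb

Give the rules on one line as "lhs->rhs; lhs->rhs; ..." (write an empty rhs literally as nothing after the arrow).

  | bbcc => bcc => cc
  | cac => cc
  | babc => bac => bc => c
  | bbab

ac->c; bc->c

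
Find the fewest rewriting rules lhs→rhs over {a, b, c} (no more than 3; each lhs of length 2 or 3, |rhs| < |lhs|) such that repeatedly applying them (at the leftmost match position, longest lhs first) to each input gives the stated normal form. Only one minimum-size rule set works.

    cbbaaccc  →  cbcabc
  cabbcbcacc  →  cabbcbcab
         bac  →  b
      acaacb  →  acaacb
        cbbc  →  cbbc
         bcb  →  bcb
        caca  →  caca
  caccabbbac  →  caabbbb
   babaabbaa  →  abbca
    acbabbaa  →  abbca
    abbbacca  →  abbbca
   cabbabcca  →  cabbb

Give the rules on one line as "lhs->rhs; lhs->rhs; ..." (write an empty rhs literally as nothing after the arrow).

ba->c; cc->b; cca->ab

  | cbbaaccc => cbcaccc => cbcabc
  | cabbcbcacc => cabbcbcab
  | bac => cc => b
  | acaacb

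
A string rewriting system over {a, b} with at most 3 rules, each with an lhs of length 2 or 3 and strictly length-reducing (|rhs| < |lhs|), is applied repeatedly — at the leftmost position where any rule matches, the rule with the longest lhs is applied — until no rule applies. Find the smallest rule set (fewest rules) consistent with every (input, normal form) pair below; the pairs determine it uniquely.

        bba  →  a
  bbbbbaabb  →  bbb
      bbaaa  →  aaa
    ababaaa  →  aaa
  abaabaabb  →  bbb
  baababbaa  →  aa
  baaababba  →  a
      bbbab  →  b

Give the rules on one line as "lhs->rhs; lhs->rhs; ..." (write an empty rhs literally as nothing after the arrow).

  | bba => ba => a
  | bbbbbaabb => bbbbaabb => bbbaabb => bbaabb => baabb => aabb => bbb
  | bbaaa => baaa => aaa
  | ababaaa => babaaa => abaaa => baaa => aaa

aab->bb; ab->b; ba->a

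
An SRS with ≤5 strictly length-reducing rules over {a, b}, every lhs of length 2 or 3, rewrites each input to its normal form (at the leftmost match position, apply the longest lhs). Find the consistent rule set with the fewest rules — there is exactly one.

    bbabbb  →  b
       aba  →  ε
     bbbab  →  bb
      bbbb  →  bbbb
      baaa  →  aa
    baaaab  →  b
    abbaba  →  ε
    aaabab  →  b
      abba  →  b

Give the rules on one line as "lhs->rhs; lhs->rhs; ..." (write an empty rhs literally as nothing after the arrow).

ab->b; aba->; ba->; bab->ba

  | bbabbb => bbabb => bbab => bba => b
  | aba => ε
  | bbbab => bbba => bb
  | bbbb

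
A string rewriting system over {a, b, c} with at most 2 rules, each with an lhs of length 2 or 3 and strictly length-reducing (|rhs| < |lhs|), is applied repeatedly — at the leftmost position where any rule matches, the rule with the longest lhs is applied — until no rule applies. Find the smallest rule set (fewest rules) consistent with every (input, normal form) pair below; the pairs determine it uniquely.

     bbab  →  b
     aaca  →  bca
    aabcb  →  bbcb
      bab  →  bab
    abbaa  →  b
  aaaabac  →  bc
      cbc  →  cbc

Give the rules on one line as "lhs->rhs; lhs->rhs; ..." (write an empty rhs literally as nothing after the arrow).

aa->b; bba->

  | bbab => b
  | aaca => bca
  | aabcb => bbcb
  | bab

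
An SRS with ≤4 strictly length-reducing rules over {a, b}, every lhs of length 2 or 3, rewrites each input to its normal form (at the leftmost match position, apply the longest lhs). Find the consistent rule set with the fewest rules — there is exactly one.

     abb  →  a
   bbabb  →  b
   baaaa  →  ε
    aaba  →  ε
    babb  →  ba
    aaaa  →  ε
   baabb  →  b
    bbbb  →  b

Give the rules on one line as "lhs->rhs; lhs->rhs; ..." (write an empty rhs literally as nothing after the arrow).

  | abb => a
  | bbabb => bbbb => b
  | baaaa => bbaa => bba => bb => ε
  | aaba => bba => bb => ε

aa->b; bb->; bba->bb; bbb->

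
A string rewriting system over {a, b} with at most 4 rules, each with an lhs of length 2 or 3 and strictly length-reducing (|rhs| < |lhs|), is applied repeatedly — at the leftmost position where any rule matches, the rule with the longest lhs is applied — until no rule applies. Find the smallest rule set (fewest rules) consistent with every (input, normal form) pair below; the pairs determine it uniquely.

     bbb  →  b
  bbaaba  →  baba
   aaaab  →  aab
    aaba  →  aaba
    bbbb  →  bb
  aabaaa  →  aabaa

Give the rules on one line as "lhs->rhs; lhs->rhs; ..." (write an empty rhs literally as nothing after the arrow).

aaa->aa; bba->b; bbb->b

  | bbb => b
  | bbaaba => baba
  | aaaab => aaab => aab
  | aaba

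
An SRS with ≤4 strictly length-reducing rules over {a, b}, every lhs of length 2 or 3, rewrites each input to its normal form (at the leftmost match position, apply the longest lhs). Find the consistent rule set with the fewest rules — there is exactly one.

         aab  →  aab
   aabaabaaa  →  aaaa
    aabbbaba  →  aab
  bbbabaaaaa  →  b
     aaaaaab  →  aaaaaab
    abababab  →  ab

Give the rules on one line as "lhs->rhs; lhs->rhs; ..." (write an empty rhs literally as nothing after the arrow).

  | aab
  | aabaabaaa => aababaaa => aabbaaa => aaaa
  | aabbbaba => aabbaba => aaba => aab
  | bbbabaaaaa => bbabaaaaa => baaaaa => baaaa => baaa => baa => ba => b

ba->b; bb->b; bba->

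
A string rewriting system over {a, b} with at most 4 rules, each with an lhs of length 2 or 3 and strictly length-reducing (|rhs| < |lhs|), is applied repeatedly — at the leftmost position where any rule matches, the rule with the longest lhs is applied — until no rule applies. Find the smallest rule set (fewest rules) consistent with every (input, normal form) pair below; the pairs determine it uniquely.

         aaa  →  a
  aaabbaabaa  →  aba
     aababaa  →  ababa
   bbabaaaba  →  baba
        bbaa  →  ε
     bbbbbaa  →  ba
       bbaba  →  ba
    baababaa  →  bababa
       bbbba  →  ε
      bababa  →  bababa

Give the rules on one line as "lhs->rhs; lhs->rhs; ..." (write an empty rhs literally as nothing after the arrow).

  | aaa => aa => a
  | aaabbaabaa => aabbaabaa => abbaabaa => abbabaa => abbbaa => abaa => aba
  | aababaa => ababaa => ababa
  | bbabaaaba => bbbaaaba => baaaba => baaba => baba

aa->a; bb->; bba->bb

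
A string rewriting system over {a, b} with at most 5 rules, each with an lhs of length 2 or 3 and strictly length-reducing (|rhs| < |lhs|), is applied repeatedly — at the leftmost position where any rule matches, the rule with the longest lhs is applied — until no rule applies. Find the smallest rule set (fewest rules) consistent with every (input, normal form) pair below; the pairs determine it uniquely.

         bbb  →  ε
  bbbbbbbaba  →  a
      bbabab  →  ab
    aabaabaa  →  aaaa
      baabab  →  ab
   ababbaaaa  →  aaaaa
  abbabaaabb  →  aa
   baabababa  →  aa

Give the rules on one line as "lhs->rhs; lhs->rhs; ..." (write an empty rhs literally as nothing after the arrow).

ba->b; bb->b; bba->a; bbb->

  | bbb => ε
  | bbbbbbbaba => bbbbaba => baba => bba => a
  | bbabab => abab => abb => ab
  | aabaabaa => aababaa => aabbaa => aaaa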